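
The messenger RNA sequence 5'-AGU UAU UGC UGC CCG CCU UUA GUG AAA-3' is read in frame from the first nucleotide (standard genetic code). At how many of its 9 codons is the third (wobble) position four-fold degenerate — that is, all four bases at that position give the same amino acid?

Codon 1 AGU (Ser): third position 2-fold.
Codon 2 UAU (Tyr): third position 2-fold.
Codon 3 UGC (Cys): third position 2-fold.
Codon 4 UGC (Cys): third position 2-fold.
Codon 5 CCG (Pro): third position 4-fold.
Codon 6 CCU (Pro): third position 4-fold.
Codon 7 UUA (Leu): third position 2-fold.
Codon 8 GUG (Val): third position 4-fold.
Codon 9 AAA (Lys): third position 2-fold.
Four-fold degenerate third positions: 3.

3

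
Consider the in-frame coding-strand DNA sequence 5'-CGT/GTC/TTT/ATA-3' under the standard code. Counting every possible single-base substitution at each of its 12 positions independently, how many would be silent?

Codon 1 (CGT, Arg): 3 synonymous substitutions.
Codon 2 (GTC, Val): 3 synonymous substitutions.
Codon 3 (TTT, Phe): 1 synonymous substitution.
Codon 4 (ATA, Ile): 2 synonymous substitutions.
Total: 3 + 3 + 1 + 2 = 9.

9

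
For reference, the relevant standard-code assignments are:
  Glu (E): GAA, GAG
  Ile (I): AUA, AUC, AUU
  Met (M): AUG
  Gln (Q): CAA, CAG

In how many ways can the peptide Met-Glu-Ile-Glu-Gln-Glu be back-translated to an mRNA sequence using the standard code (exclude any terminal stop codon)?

Met: 1 codon.
Glu: 2 codons.
Ile: 3 codons.
Glu: 2 codons.
Gln: 2 codons.
Glu: 2 codons.
1 × 2 × 3 × 2 × 2 × 2 = 48.

48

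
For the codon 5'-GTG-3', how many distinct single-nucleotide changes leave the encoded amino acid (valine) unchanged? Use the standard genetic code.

3

Position 1: none → 0 synonymous.
Position 2: none → 0 synonymous.
Position 3: GTT, GTC, GTA → 3 synonymous.
Total: 0 + 0 + 3 = 3.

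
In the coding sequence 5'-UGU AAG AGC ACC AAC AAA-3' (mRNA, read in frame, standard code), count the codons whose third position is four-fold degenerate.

Codon 1 UGU (Cys): third position 2-fold.
Codon 2 AAG (Lys): third position 2-fold.
Codon 3 AGC (Ser): third position 2-fold.
Codon 4 ACC (Thr): third position 4-fold.
Codon 5 AAC (Asn): third position 2-fold.
Codon 6 AAA (Lys): third position 2-fold.
Four-fold degenerate third positions: 1.

1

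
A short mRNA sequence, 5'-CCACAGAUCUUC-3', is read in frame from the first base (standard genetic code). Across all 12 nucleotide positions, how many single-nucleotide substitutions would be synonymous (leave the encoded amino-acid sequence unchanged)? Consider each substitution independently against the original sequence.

7

Codon 1 (CCA, Pro): 3 synonymous substitutions.
Codon 2 (CAG, Gln): 1 synonymous substitution.
Codon 3 (AUC, Ile): 2 synonymous substitutions.
Codon 4 (UUC, Phe): 1 synonymous substitution.
Total: 3 + 1 + 2 + 1 = 7.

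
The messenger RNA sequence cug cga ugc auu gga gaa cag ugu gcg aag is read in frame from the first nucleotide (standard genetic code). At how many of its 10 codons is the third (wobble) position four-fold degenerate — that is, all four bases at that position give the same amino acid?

Codon 1 CUG (Leu): third position 4-fold.
Codon 2 CGA (Arg): third position 4-fold.
Codon 3 UGC (Cys): third position 2-fold.
Codon 4 AUU (Ile): third position 3-fold.
Codon 5 GGA (Gly): third position 4-fold.
Codon 6 GAA (Glu): third position 2-fold.
Codon 7 CAG (Gln): third position 2-fold.
Codon 8 UGU (Cys): third position 2-fold.
Codon 9 GCG (Ala): third position 4-fold.
Codon 10 AAG (Lys): third position 2-fold.
Four-fold degenerate third positions: 4.

4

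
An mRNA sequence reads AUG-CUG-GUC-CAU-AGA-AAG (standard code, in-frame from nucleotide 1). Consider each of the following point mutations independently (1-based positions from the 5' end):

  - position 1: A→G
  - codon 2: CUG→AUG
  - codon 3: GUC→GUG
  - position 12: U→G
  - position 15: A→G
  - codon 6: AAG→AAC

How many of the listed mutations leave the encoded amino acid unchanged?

Codon 1: AUG (Met) → GUG (Val) — missense.
Codon 2: CUG (Leu) → AUG (Met) — missense.
Codon 3: GUC (Val) → GUG (Val) — synonymous.
Codon 4: CAU (His) → CAG (Gln) — missense.
Codon 5: AGA (Arg) → AGG (Arg) — synonymous.
Codon 6: AAG (Lys) → AAC (Asn) — missense.
Synonymous: 2 of 6.

2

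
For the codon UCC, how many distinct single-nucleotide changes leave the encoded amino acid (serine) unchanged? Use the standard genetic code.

Position 1: none → 0 synonymous.
Position 2: none → 0 synonymous.
Position 3: UCU, UCA, UCG → 3 synonymous.
Total: 0 + 0 + 3 = 3.

3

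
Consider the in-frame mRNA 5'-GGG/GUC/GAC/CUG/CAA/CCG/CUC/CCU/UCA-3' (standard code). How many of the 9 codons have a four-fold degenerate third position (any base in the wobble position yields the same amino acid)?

7

Codon 1 GGG (Gly): third position 4-fold.
Codon 2 GUC (Val): third position 4-fold.
Codon 3 GAC (Asp): third position 2-fold.
Codon 4 CUG (Leu): third position 4-fold.
Codon 5 CAA (Gln): third position 2-fold.
Codon 6 CCG (Pro): third position 4-fold.
Codon 7 CUC (Leu): third position 4-fold.
Codon 8 CCU (Pro): third position 4-fold.
Codon 9 UCA (Ser): third position 4-fold.
Four-fold degenerate third positions: 7.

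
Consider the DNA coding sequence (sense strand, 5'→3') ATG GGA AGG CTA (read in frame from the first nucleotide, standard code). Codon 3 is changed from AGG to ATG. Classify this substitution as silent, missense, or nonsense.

Position 8 falls in codon 3: AGG → Arg.
After the substitution the codon is ATG → Met.
Arg ≠ Met, so this is a missense mutation.

missense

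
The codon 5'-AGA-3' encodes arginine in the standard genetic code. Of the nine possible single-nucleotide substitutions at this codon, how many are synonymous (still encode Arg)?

Position 1: CGA → 1 synonymous.
Position 2: none → 0 synonymous.
Position 3: AGG → 1 synonymous.
Total: 1 + 0 + 1 = 2.

2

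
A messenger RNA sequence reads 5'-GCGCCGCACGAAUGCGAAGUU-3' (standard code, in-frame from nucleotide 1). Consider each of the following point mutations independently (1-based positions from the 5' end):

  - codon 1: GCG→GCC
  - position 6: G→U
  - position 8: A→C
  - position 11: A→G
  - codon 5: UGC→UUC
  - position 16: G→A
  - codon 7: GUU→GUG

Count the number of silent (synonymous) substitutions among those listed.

3

Codon 1: GCG (Ala) → GCC (Ala) — synonymous.
Codon 2: CCG (Pro) → CCU (Pro) — synonymous.
Codon 3: CAC (His) → CCC (Pro) — missense.
Codon 4: GAA (Glu) → GGA (Gly) — missense.
Codon 5: UGC (Cys) → UUC (Phe) — missense.
Codon 6: GAA (Glu) → AAA (Lys) — missense.
Codon 7: GUU (Val) → GUG (Val) — synonymous.
Synonymous: 3 of 7.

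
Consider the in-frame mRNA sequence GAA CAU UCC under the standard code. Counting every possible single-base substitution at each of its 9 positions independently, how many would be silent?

Codon 1 (GAA, Glu): 1 synonymous substitution.
Codon 2 (CAU, His): 1 synonymous substitution.
Codon 3 (UCC, Ser): 3 synonymous substitutions.
Total: 1 + 1 + 3 = 5.

5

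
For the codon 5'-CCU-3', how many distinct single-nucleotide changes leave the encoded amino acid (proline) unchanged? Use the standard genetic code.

3

Position 1: none → 0 synonymous.
Position 2: none → 0 synonymous.
Position 3: CCC, CCA, CCG → 3 synonymous.
Total: 0 + 0 + 3 = 3.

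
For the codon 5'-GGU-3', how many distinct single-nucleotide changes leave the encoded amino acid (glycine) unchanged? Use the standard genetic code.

Position 1: none → 0 synonymous.
Position 2: none → 0 synonymous.
Position 3: GGC, GGA, GGG → 3 synonymous.
Total: 0 + 0 + 3 = 3.

3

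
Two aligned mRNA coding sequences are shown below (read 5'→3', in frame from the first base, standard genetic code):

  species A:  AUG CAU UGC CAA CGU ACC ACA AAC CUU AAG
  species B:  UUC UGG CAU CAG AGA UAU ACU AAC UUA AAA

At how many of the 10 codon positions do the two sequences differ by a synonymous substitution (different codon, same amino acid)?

5

Codon 1: AUG Met / UUC Phe — nonsynonymous.
Codon 2: CAU His / UGG Trp — nonsynonymous.
Codon 3: UGC Cys / CAU His — nonsynonymous.
Codon 4: CAA Gln / CAG Gln — synonymous.
Codon 5: CGU Arg / AGA Arg — synonymous.
Codon 6: ACC Thr / UAU Tyr — nonsynonymous.
Codon 7: ACA Thr / ACU Thr — synonymous.
Codon 8: AAC Asn / AAC Asn — identical.
Codon 9: CUU Leu / UUA Leu — synonymous.
Codon 10: AAG Lys / AAA Lys — synonymous.
Synonymous differences: 5.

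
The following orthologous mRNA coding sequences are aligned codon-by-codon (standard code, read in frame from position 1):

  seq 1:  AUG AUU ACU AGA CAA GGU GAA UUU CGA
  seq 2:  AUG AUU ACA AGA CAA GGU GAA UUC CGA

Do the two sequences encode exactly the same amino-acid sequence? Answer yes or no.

yes

Codon 1: AUG Met / AUG Met — identical.
Codon 2: AUU Ile / AUU Ile — identical.
Codon 3: ACU Thr / ACA Thr — synonymous.
Codon 4: AGA Arg / AGA Arg — identical.
Codon 5: CAA Gln / CAA Gln — identical.
Codon 6: GGU Gly / GGU Gly — identical.
Codon 7: GAA Glu / GAA Glu — identical.
Codon 8: UUU Phe / UUC Phe — synonymous.
Codon 9: CGA Arg / CGA Arg — identical.
Nonsynonymous differences: 0 → same protein.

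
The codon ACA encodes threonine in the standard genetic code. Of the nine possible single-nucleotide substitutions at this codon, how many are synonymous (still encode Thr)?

Position 1: none → 0 synonymous.
Position 2: none → 0 synonymous.
Position 3: ACU, ACC, ACG → 3 synonymous.
Total: 0 + 0 + 3 = 3.

3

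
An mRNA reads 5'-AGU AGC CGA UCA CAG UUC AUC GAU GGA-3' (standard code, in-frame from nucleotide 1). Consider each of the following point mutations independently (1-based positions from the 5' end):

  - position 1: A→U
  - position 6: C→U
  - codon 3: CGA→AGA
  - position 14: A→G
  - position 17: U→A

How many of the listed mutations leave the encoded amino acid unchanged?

2

Codon 1: AGU (Ser) → UGU (Cys) — missense.
Codon 2: AGC (Ser) → AGU (Ser) — synonymous.
Codon 3: CGA (Arg) → AGA (Arg) — synonymous.
Codon 5: CAG (Gln) → CGG (Arg) — missense.
Codon 6: UUC (Phe) → UAC (Tyr) — missense.
Synonymous: 2 of 5.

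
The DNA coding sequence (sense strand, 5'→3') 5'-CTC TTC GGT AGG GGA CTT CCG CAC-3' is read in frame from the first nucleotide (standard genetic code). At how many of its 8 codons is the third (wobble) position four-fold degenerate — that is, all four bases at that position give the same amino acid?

5

Codon 1 CTC (Leu): third position 4-fold.
Codon 2 TTC (Phe): third position 2-fold.
Codon 3 GGT (Gly): third position 4-fold.
Codon 4 AGG (Arg): third position 2-fold.
Codon 5 GGA (Gly): third position 4-fold.
Codon 6 CTT (Leu): third position 4-fold.
Codon 7 CCG (Pro): third position 4-fold.
Codon 8 CAC (His): third position 2-fold.
Four-fold degenerate third positions: 5.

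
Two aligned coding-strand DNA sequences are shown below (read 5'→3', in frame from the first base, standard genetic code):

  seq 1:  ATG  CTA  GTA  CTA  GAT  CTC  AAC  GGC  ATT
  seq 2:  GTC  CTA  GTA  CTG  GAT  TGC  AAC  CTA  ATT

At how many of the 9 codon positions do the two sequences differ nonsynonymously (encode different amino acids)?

Codon 1: ATG Met / GTC Val — nonsynonymous.
Codon 2: CTA Leu / CTA Leu — identical.
Codon 3: GTA Val / GTA Val — identical.
Codon 4: CTA Leu / CTG Leu — synonymous.
Codon 5: GAT Asp / GAT Asp — identical.
Codon 6: CTC Leu / TGC Cys — nonsynonymous.
Codon 7: AAC Asn / AAC Asn — identical.
Codon 8: GGC Gly / CTA Leu — nonsynonymous.
Codon 9: ATT Ile / ATT Ile — identical.
Nonsynonymous differences: 3.

3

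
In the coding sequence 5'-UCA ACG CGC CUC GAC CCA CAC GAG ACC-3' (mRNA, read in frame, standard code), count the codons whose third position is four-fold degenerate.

Codon 1 UCA (Ser): third position 4-fold.
Codon 2 ACG (Thr): third position 4-fold.
Codon 3 CGC (Arg): third position 4-fold.
Codon 4 CUC (Leu): third position 4-fold.
Codon 5 GAC (Asp): third position 2-fold.
Codon 6 CCA (Pro): third position 4-fold.
Codon 7 CAC (His): third position 2-fold.
Codon 8 GAG (Glu): third position 2-fold.
Codon 9 ACC (Thr): third position 4-fold.
Four-fold degenerate third positions: 6.

6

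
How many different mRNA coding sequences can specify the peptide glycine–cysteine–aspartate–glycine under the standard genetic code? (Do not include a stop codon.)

64

Gly: 4 codons.
Cys: 2 codons.
Asp: 2 codons.
Gly: 4 codons.
4 × 2 × 2 × 4 = 64.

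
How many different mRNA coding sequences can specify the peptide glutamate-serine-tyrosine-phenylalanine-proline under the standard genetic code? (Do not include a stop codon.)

192

Glu: 2 codons.
Ser: 6 codons.
Tyr: 2 codons.
Phe: 2 codons.
Pro: 4 codons.
2 × 6 × 2 × 2 × 4 = 192.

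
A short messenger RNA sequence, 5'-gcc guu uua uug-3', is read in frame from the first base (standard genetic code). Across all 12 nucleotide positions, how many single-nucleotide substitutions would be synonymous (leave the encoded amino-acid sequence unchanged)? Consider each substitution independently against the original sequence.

10

Codon 1 (GCC, Ala): 3 synonymous substitutions.
Codon 2 (GUU, Val): 3 synonymous substitutions.
Codon 3 (UUA, Leu): 2 synonymous substitutions.
Codon 4 (UUG, Leu): 2 synonymous substitutions.
Total: 3 + 3 + 2 + 2 = 10.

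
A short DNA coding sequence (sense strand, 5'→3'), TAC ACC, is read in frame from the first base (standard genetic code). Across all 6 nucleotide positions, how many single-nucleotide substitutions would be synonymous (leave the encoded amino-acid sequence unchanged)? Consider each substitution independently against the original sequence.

4

Codon 1 (TAC, Tyr): 1 synonymous substitution.
Codon 2 (ACC, Thr): 3 synonymous substitutions.
Total: 1 + 3 = 4.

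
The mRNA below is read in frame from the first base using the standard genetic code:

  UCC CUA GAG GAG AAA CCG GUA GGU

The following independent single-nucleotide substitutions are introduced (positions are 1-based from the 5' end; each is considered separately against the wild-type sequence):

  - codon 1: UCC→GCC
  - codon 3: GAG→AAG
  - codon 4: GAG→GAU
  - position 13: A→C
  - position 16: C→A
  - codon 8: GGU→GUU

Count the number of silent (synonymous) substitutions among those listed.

Codon 1: UCC (Ser) → GCC (Ala) — missense.
Codon 3: GAG (Glu) → AAG (Lys) — missense.
Codon 4: GAG (Glu) → GAU (Asp) — missense.
Codon 5: AAA (Lys) → CAA (Gln) — missense.
Codon 6: CCG (Pro) → ACG (Thr) — missense.
Codon 8: GGU (Gly) → GUU (Val) — missense.
Synonymous: 0 of 6.

0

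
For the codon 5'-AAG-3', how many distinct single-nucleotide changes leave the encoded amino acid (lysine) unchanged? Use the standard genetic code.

Position 1: none → 0 synonymous.
Position 2: none → 0 synonymous.
Position 3: AAA → 1 synonymous.
Total: 0 + 0 + 1 = 1.

1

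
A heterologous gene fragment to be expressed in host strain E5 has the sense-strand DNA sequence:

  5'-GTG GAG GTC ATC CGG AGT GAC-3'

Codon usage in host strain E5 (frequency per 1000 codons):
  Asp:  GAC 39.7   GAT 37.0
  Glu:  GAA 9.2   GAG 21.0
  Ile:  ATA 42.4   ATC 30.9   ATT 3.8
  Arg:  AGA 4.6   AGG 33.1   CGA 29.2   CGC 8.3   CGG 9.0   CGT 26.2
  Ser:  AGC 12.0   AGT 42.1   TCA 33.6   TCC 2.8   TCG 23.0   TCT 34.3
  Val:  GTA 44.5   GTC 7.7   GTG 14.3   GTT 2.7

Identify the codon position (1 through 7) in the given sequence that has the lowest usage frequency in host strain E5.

Codon 1 GTG (Val): 14.3 per 1000.
Codon 2 GAG (Glu): 21.0 per 1000.
Codon 3 GTC (Val): 7.7 per 1000.
Codon 4 ATC (Ile): 30.9 per 1000.
Codon 5 CGG (Arg): 9.0 per 1000.
Codon 6 AGT (Ser): 42.1 per 1000.
Codon 7 GAC (Asp): 39.7 per 1000.
Lowest frequency is 7.7 at codon 3.

3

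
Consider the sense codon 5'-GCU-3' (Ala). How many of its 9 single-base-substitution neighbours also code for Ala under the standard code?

Position 1: none → 0 synonymous.
Position 2: none → 0 synonymous.
Position 3: GCC, GCA, GCG → 3 synonymous.
Total: 0 + 0 + 3 = 3.

3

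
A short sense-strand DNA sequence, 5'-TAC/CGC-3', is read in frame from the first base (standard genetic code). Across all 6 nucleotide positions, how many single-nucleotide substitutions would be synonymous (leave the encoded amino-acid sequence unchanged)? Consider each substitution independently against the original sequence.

4

Codon 1 (TAC, Tyr): 1 synonymous substitution.
Codon 2 (CGC, Arg): 3 synonymous substitutions.
Total: 1 + 3 = 4.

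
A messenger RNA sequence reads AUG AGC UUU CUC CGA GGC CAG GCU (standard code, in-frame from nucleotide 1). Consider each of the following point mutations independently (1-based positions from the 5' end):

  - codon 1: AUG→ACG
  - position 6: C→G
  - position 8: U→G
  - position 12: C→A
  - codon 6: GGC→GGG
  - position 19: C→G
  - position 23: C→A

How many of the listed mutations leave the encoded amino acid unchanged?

Codon 1: AUG (Met) → ACG (Thr) — missense.
Codon 2: AGC (Ser) → AGG (Arg) — missense.
Codon 3: UUU (Phe) → UGU (Cys) — missense.
Codon 4: CUC (Leu) → CUA (Leu) — synonymous.
Codon 6: GGC (Gly) → GGG (Gly) — synonymous.
Codon 7: CAG (Gln) → GAG (Glu) — missense.
Codon 8: GCU (Ala) → GAU (Asp) — missense.
Synonymous: 2 of 7.

2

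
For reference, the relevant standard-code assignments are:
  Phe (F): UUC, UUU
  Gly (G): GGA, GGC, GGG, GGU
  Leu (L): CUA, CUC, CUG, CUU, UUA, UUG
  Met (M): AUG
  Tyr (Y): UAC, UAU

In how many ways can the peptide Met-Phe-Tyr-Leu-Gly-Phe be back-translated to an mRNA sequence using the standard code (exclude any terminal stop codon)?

192

Met: 1 codon.
Phe: 2 codons.
Tyr: 2 codons.
Leu: 6 codons.
Gly: 4 codons.
Phe: 2 codons.
1 × 2 × 2 × 6 × 4 × 2 = 192.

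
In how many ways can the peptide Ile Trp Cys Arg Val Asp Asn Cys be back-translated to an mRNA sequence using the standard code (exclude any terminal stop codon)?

1152

Ile: 3 codons.
Trp: 1 codon.
Cys: 2 codons.
Arg: 6 codons.
Val: 4 codons.
Asp: 2 codons.
Asn: 2 codons.
Cys: 2 codons.
3 × 1 × 2 × 6 × 4 × 2 × 2 × 2 = 1152.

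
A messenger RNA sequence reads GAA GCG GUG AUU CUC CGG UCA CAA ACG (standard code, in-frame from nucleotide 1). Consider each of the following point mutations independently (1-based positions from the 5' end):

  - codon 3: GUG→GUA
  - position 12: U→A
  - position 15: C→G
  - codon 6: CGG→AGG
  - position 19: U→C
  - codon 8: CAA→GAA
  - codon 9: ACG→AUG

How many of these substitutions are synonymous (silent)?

4

Codon 3: GUG (Val) → GUA (Val) — synonymous.
Codon 4: AUU (Ile) → AUA (Ile) — synonymous.
Codon 5: CUC (Leu) → CUG (Leu) — synonymous.
Codon 6: CGG (Arg) → AGG (Arg) — synonymous.
Codon 7: UCA (Ser) → CCA (Pro) — missense.
Codon 8: CAA (Gln) → GAA (Glu) — missense.
Codon 9: ACG (Thr) → AUG (Met) — missense.
Synonymous: 4 of 7.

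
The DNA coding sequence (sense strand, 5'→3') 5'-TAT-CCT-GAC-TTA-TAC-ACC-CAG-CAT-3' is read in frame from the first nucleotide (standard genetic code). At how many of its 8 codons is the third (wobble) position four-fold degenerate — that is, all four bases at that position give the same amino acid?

Codon 1 TAT (Tyr): third position 2-fold.
Codon 2 CCT (Pro): third position 4-fold.
Codon 3 GAC (Asp): third position 2-fold.
Codon 4 TTA (Leu): third position 2-fold.
Codon 5 TAC (Tyr): third position 2-fold.
Codon 6 ACC (Thr): third position 4-fold.
Codon 7 CAG (Gln): third position 2-fold.
Codon 8 CAT (His): third position 2-fold.
Four-fold degenerate third positions: 2.

2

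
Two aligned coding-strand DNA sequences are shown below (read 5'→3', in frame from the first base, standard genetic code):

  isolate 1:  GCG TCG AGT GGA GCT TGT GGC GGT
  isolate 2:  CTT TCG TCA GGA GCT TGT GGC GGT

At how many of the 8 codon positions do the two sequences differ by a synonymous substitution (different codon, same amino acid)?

1

Codon 1: GCG Ala / CTT Leu — nonsynonymous.
Codon 2: TCG Ser / TCG Ser — identical.
Codon 3: AGT Ser / TCA Ser — synonymous.
Codon 4: GGA Gly / GGA Gly — identical.
Codon 5: GCT Ala / GCT Ala — identical.
Codon 6: TGT Cys / TGT Cys — identical.
Codon 7: GGC Gly / GGC Gly — identical.
Codon 8: GGT Gly / GGT Gly — identical.
Synonymous differences: 1.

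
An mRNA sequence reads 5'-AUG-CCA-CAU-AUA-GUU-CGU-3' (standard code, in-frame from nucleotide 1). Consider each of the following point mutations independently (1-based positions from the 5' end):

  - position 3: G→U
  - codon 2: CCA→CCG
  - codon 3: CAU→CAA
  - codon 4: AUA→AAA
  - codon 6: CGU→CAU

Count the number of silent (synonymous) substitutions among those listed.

1

Codon 1: AUG (Met) → AUU (Ile) — missense.
Codon 2: CCA (Pro) → CCG (Pro) — synonymous.
Codon 3: CAU (His) → CAA (Gln) — missense.
Codon 4: AUA (Ile) → AAA (Lys) — missense.
Codon 6: CGU (Arg) → CAU (His) — missense.
Synonymous: 1 of 5.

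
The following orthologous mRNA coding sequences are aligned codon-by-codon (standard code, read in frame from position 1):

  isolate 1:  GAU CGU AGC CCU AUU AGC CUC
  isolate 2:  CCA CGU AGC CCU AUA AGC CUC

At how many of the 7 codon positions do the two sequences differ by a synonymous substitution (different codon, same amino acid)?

1

Codon 1: GAU Asp / CCA Pro — nonsynonymous.
Codon 2: CGU Arg / CGU Arg — identical.
Codon 3: AGC Ser / AGC Ser — identical.
Codon 4: CCU Pro / CCU Pro — identical.
Codon 5: AUU Ile / AUA Ile — synonymous.
Codon 6: AGC Ser / AGC Ser — identical.
Codon 7: CUC Leu / CUC Leu — identical.
Synonymous differences: 1.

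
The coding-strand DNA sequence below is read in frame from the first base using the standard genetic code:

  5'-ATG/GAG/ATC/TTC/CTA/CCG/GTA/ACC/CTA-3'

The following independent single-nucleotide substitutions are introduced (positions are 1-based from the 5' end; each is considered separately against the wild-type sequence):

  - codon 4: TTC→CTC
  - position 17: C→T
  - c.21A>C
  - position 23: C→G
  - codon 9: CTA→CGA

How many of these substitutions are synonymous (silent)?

Codon 4: TTC (Phe) → CTC (Leu) — missense.
Codon 6: CCG (Pro) → CTG (Leu) — missense.
Codon 7: GTA (Val) → GTC (Val) — synonymous.
Codon 8: ACC (Thr) → AGC (Ser) — missense.
Codon 9: CTA (Leu) → CGA (Arg) — missense.
Synonymous: 1 of 5.

1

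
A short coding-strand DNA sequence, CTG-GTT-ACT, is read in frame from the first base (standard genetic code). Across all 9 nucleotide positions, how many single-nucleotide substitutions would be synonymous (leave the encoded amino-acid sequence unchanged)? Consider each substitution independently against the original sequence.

10

Codon 1 (CTG, Leu): 4 synonymous substitutions.
Codon 2 (GTT, Val): 3 synonymous substitutions.
Codon 3 (ACT, Thr): 3 synonymous substitutions.
Total: 4 + 3 + 3 = 10.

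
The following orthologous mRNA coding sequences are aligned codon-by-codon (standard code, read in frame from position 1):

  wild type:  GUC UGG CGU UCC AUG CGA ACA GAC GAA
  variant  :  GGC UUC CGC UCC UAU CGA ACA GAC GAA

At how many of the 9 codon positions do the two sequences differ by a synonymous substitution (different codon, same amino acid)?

1

Codon 1: GUC Val / GGC Gly — nonsynonymous.
Codon 2: UGG Trp / UUC Phe — nonsynonymous.
Codon 3: CGU Arg / CGC Arg — synonymous.
Codon 4: UCC Ser / UCC Ser — identical.
Codon 5: AUG Met / UAU Tyr — nonsynonymous.
Codon 6: CGA Arg / CGA Arg — identical.
Codon 7: ACA Thr / ACA Thr — identical.
Codon 8: GAC Asp / GAC Asp — identical.
Codon 9: GAA Glu / GAA Glu — identical.
Synonymous differences: 1.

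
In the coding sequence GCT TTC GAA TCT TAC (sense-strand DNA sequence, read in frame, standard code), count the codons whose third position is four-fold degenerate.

2

Codon 1 GCT (Ala): third position 4-fold.
Codon 2 TTC (Phe): third position 2-fold.
Codon 3 GAA (Glu): third position 2-fold.
Codon 4 TCT (Ser): third position 4-fold.
Codon 5 TAC (Tyr): third position 2-fold.
Four-fold degenerate third positions: 2.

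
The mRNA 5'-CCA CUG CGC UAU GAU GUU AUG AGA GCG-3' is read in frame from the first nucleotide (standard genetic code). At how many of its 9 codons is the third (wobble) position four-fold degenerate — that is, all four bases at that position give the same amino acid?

5

Codon 1 CCA (Pro): third position 4-fold.
Codon 2 CUG (Leu): third position 4-fold.
Codon 3 CGC (Arg): third position 4-fold.
Codon 4 UAU (Tyr): third position 2-fold.
Codon 5 GAU (Asp): third position 2-fold.
Codon 6 GUU (Val): third position 4-fold.
Codon 7 AUG (Met): third position 1-fold.
Codon 8 AGA (Arg): third position 2-fold.
Codon 9 GCG (Ala): third position 4-fold.
Four-fold degenerate third positions: 5.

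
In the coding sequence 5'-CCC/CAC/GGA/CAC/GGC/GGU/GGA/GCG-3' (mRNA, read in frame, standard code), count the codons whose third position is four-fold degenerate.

6

Codon 1 CCC (Pro): third position 4-fold.
Codon 2 CAC (His): third position 2-fold.
Codon 3 GGA (Gly): third position 4-fold.
Codon 4 CAC (His): third position 2-fold.
Codon 5 GGC (Gly): third position 4-fold.
Codon 6 GGU (Gly): third position 4-fold.
Codon 7 GGA (Gly): third position 4-fold.
Codon 8 GCG (Ala): third position 4-fold.
Four-fold degenerate third positions: 6.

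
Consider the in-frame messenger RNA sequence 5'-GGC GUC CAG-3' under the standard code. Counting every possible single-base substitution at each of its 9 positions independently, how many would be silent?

7

Codon 1 (GGC, Gly): 3 synonymous substitutions.
Codon 2 (GUC, Val): 3 synonymous substitutions.
Codon 3 (CAG, Gln): 1 synonymous substitution.
Total: 3 + 3 + 1 = 7.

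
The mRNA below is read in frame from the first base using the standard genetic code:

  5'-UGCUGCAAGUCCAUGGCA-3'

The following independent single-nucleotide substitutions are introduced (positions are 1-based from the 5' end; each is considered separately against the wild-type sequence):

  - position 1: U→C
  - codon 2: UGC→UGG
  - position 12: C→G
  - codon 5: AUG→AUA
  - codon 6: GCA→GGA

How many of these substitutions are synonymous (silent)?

1

Codon 1: UGC (Cys) → CGC (Arg) — missense.
Codon 2: UGC (Cys) → UGG (Trp) — missense.
Codon 4: UCC (Ser) → UCG (Ser) — synonymous.
Codon 5: AUG (Met) → AUA (Ile) — missense.
Codon 6: GCA (Ala) → GGA (Gly) — missense.
Synonymous: 1 of 5.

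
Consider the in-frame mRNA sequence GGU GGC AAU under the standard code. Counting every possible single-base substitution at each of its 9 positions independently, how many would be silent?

7

Codon 1 (GGU, Gly): 3 synonymous substitutions.
Codon 2 (GGC, Gly): 3 synonymous substitutions.
Codon 3 (AAU, Asn): 1 synonymous substitution.
Total: 3 + 3 + 1 = 7.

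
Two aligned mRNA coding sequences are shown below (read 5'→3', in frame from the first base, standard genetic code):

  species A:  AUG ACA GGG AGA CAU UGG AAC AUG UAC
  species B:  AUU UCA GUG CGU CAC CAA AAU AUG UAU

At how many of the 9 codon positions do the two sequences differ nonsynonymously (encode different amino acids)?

Codon 1: AUG Met / AUU Ile — nonsynonymous.
Codon 2: ACA Thr / UCA Ser — nonsynonymous.
Codon 3: GGG Gly / GUG Val — nonsynonymous.
Codon 4: AGA Arg / CGU Arg — synonymous.
Codon 5: CAU His / CAC His — synonymous.
Codon 6: UGG Trp / CAA Gln — nonsynonymous.
Codon 7: AAC Asn / AAU Asn — synonymous.
Codon 8: AUG Met / AUG Met — identical.
Codon 9: UAC Tyr / UAU Tyr — synonymous.
Nonsynonymous differences: 4.

4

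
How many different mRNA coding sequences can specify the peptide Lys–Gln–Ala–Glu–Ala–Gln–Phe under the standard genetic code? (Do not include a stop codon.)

512

Lys: 2 codons.
Gln: 2 codons.
Ala: 4 codons.
Glu: 2 codons.
Ala: 4 codons.
Gln: 2 codons.
Phe: 2 codons.
2 × 2 × 4 × 2 × 4 × 2 × 2 = 512.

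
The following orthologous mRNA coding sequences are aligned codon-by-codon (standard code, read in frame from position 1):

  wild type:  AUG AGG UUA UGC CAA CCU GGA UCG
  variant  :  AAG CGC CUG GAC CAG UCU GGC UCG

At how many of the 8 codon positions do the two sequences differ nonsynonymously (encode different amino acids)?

3

Codon 1: AUG Met / AAG Lys — nonsynonymous.
Codon 2: AGG Arg / CGC Arg — synonymous.
Codon 3: UUA Leu / CUG Leu — synonymous.
Codon 4: UGC Cys / GAC Asp — nonsynonymous.
Codon 5: CAA Gln / CAG Gln — synonymous.
Codon 6: CCU Pro / UCU Ser — nonsynonymous.
Codon 7: GGA Gly / GGC Gly — synonymous.
Codon 8: UCG Ser / UCG Ser — identical.
Nonsynonymous differences: 3.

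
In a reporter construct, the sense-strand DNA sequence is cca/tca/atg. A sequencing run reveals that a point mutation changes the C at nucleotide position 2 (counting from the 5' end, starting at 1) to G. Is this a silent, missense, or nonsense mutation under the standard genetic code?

missense

Position 2 falls in codon 1: CCA → Pro.
After the substitution the codon is CGA → Arg.
Pro ≠ Arg, so this is a missense mutation.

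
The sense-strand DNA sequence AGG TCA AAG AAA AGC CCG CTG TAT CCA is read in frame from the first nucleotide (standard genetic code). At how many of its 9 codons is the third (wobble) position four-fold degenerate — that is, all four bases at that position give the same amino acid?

4

Codon 1 AGG (Arg): third position 2-fold.
Codon 2 TCA (Ser): third position 4-fold.
Codon 3 AAG (Lys): third position 2-fold.
Codon 4 AAA (Lys): third position 2-fold.
Codon 5 AGC (Ser): third position 2-fold.
Codon 6 CCG (Pro): third position 4-fold.
Codon 7 CTG (Leu): third position 4-fold.
Codon 8 TAT (Tyr): third position 2-fold.
Codon 9 CCA (Pro): third position 4-fold.
Four-fold degenerate third positions: 4.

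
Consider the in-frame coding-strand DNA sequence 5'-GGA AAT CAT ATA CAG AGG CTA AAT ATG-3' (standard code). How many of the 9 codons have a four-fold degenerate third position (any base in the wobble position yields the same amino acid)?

Codon 1 GGA (Gly): third position 4-fold.
Codon 2 AAT (Asn): third position 2-fold.
Codon 3 CAT (His): third position 2-fold.
Codon 4 ATA (Ile): third position 3-fold.
Codon 5 CAG (Gln): third position 2-fold.
Codon 6 AGG (Arg): third position 2-fold.
Codon 7 CTA (Leu): third position 4-fold.
Codon 8 AAT (Asn): third position 2-fold.
Codon 9 ATG (Met): third position 1-fold.
Four-fold degenerate third positions: 2.

2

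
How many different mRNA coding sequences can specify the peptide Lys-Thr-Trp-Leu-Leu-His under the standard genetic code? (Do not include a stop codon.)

Lys: 2 codons.
Thr: 4 codons.
Trp: 1 codon.
Leu: 6 codons.
Leu: 6 codons.
His: 2 codons.
2 × 4 × 1 × 6 × 6 × 2 = 576.

576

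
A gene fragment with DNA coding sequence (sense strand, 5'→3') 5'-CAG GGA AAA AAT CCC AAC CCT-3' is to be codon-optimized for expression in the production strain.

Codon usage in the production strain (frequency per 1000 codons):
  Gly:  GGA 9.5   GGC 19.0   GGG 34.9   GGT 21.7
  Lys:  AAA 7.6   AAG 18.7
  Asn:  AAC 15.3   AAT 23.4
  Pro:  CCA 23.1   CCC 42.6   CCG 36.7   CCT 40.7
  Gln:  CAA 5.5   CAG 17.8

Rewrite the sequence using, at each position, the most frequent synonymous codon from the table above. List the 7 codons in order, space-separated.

Codon 1 (Gln): best is CAG at 17.8.
Codon 2 (Gly): best is GGG at 34.9.
Codon 3 (Lys): best is AAG at 18.7.
Codon 4 (Asn): best is AAT at 23.4.
Codon 5 (Pro): best is CCC at 42.6.
Codon 6 (Asn): best is AAT at 23.4.
Codon 7 (Pro): best is CCC at 42.6.

CAG GGG AAG AAT CCC AAT CCC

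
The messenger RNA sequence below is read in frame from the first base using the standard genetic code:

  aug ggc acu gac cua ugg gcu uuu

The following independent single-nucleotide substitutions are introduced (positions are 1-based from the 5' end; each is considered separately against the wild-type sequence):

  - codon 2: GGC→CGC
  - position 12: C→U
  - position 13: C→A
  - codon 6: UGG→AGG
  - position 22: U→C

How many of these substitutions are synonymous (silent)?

1

Codon 2: GGC (Gly) → CGC (Arg) — missense.
Codon 4: GAC (Asp) → GAU (Asp) — synonymous.
Codon 5: CUA (Leu) → AUA (Ile) — missense.
Codon 6: UGG (Trp) → AGG (Arg) — missense.
Codon 8: UUU (Phe) → CUU (Leu) — missense.
Synonymous: 1 of 5.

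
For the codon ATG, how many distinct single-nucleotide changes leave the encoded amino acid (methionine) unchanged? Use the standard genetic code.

Position 1: none → 0 synonymous.
Position 2: none → 0 synonymous.
Position 3: none → 0 synonymous.
Total: 0 + 0 + 0 = 0.

0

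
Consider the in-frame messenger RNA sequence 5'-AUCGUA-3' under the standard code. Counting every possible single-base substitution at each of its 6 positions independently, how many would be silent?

5

Codon 1 (AUC, Ile): 2 synonymous substitutions.
Codon 2 (GUA, Val): 3 synonymous substitutions.
Total: 2 + 3 = 5.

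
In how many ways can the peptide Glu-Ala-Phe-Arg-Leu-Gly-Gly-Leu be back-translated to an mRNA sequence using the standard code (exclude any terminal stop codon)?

55296

Glu: 2 codons.
Ala: 4 codons.
Phe: 2 codons.
Arg: 6 codons.
Leu: 6 codons.
Gly: 4 codons.
Gly: 4 codons.
Leu: 6 codons.
2 × 4 × 2 × 6 × 6 × 4 × 4 × 6 = 55296.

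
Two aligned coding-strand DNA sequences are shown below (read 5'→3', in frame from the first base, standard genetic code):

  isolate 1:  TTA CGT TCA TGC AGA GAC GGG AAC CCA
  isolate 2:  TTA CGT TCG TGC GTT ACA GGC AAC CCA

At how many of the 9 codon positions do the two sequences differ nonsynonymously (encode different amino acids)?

Codon 1: TTA Leu / TTA Leu — identical.
Codon 2: CGT Arg / CGT Arg — identical.
Codon 3: TCA Ser / TCG Ser — synonymous.
Codon 4: TGC Cys / TGC Cys — identical.
Codon 5: AGA Arg / GTT Val — nonsynonymous.
Codon 6: GAC Asp / ACA Thr — nonsynonymous.
Codon 7: GGG Gly / GGC Gly — synonymous.
Codon 8: AAC Asn / AAC Asn — identical.
Codon 9: CCA Pro / CCA Pro — identical.
Nonsynonymous differences: 2.

2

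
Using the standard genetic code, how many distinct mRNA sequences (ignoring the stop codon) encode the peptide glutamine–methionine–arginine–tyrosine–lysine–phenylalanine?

96

Gln: 2 codons.
Met: 1 codon.
Arg: 6 codons.
Tyr: 2 codons.
Lys: 2 codons.
Phe: 2 codons.
2 × 1 × 6 × 2 × 2 × 2 = 96.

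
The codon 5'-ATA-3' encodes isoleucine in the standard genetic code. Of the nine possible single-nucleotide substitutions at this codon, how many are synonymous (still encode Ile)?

2

Position 1: none → 0 synonymous.
Position 2: none → 0 synonymous.
Position 3: ATT, ATC → 2 synonymous.
Total: 0 + 0 + 2 = 2.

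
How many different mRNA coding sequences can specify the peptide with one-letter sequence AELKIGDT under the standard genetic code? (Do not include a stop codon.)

9216

Ala: 4 codons.
Glu: 2 codons.
Leu: 6 codons.
Lys: 2 codons.
Ile: 3 codons.
Gly: 4 codons.
Asp: 2 codons.
Thr: 4 codons.
4 × 2 × 6 × 2 × 3 × 4 × 2 × 4 = 9216.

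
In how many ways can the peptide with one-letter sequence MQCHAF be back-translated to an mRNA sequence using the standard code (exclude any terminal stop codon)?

Met: 1 codon.
Gln: 2 codons.
Cys: 2 codons.
His: 2 codons.
Ala: 4 codons.
Phe: 2 codons.
1 × 2 × 2 × 2 × 4 × 2 = 64.

64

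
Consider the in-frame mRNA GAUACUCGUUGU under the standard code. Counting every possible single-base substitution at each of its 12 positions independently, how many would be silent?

Codon 1 (GAU, Asp): 1 synonymous substitution.
Codon 2 (ACU, Thr): 3 synonymous substitutions.
Codon 3 (CGU, Arg): 3 synonymous substitutions.
Codon 4 (UGU, Cys): 1 synonymous substitution.
Total: 1 + 3 + 3 + 1 = 8.

8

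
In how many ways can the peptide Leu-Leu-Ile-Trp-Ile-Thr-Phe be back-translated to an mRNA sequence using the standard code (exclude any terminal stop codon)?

Leu: 6 codons.
Leu: 6 codons.
Ile: 3 codons.
Trp: 1 codon.
Ile: 3 codons.
Thr: 4 codons.
Phe: 2 codons.
6 × 6 × 3 × 1 × 3 × 4 × 2 = 2592.

2592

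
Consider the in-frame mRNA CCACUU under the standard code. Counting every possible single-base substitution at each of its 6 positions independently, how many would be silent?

Codon 1 (CCA, Pro): 3 synonymous substitutions.
Codon 2 (CUU, Leu): 3 synonymous substitutions.
Total: 3 + 3 = 6.

6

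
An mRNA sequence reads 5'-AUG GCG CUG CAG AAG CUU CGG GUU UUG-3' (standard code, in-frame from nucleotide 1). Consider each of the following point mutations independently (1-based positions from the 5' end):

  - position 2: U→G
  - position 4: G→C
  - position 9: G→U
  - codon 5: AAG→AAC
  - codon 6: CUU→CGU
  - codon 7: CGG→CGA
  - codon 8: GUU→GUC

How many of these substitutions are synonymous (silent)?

Codon 1: AUG (Met) → AGG (Arg) — missense.
Codon 2: GCG (Ala) → CCG (Pro) — missense.
Codon 3: CUG (Leu) → CUU (Leu) — synonymous.
Codon 5: AAG (Lys) → AAC (Asn) — missense.
Codon 6: CUU (Leu) → CGU (Arg) — missense.
Codon 7: CGG (Arg) → CGA (Arg) — synonymous.
Codon 8: GUU (Val) → GUC (Val) — synonymous.
Synonymous: 3 of 7.

3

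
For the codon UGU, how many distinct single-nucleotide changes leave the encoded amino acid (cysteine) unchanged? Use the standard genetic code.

1

Position 1: none → 0 synonymous.
Position 2: none → 0 synonymous.
Position 3: UGC → 1 synonymous.
Total: 0 + 0 + 1 = 1.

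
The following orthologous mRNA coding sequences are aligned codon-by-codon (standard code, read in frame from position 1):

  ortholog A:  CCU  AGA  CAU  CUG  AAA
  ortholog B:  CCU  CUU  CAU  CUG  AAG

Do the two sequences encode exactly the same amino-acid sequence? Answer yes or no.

no

Codon 1: CCU Pro / CCU Pro — identical.
Codon 2: AGA Arg / CUU Leu — nonsynonymous.
Codon 3: CAU His / CAU His — identical.
Codon 4: CUG Leu / CUG Leu — identical.
Codon 5: AAA Lys / AAG Lys — synonymous.
Nonsynonymous differences: 1 → different protein.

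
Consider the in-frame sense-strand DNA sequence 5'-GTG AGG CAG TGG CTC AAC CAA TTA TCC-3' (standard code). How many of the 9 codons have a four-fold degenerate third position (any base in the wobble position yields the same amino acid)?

Codon 1 GTG (Val): third position 4-fold.
Codon 2 AGG (Arg): third position 2-fold.
Codon 3 CAG (Gln): third position 2-fold.
Codon 4 TGG (Trp): third position 1-fold.
Codon 5 CTC (Leu): third position 4-fold.
Codon 6 AAC (Asn): third position 2-fold.
Codon 7 CAA (Gln): third position 2-fold.
Codon 8 TTA (Leu): third position 2-fold.
Codon 9 TCC (Ser): third position 4-fold.
Four-fold degenerate third positions: 3.

3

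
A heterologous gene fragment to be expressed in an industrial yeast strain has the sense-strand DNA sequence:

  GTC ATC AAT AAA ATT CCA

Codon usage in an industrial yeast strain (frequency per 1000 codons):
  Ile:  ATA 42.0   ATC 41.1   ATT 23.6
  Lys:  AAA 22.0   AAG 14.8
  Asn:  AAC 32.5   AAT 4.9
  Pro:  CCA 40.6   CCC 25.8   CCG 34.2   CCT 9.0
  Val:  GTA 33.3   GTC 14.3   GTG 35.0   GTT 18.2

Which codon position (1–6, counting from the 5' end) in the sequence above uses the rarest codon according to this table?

Codon 1 GTC (Val): 14.3 per 1000.
Codon 2 ATC (Ile): 41.1 per 1000.
Codon 3 AAT (Asn): 4.9 per 1000.
Codon 4 AAA (Lys): 22.0 per 1000.
Codon 5 ATT (Ile): 23.6 per 1000.
Codon 6 CCA (Pro): 40.6 per 1000.
Lowest frequency is 4.9 at codon 3.

3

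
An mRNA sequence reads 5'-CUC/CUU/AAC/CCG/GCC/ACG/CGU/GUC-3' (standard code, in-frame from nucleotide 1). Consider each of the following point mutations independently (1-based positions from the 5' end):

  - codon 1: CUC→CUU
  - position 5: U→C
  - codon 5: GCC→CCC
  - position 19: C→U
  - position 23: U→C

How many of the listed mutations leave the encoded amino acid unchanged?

1

Codon 1: CUC (Leu) → CUU (Leu) — synonymous.
Codon 2: CUU (Leu) → CCU (Pro) — missense.
Codon 5: GCC (Ala) → CCC (Pro) — missense.
Codon 7: CGU (Arg) → UGU (Cys) — missense.
Codon 8: GUC (Val) → GCC (Ala) — missense.
Synonymous: 1 of 5.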